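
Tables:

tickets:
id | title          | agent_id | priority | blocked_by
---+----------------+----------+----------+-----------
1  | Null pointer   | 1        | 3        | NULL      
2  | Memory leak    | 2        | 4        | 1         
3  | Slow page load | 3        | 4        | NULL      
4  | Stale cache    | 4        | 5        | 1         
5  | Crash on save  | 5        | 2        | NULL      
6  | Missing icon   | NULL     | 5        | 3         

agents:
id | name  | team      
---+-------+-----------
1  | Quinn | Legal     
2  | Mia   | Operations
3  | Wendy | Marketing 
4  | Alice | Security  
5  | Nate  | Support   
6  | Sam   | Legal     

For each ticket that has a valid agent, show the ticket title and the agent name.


INNER JOIN keeps only tickets rows whose agent_id matches an id in agents. Walk through each ticket:
  - ticket 1 (Null pointer): agent_id=1 -> matches Quinn
  - ticket 2 (Memory leak): agent_id=2 -> matches Mia
  - ticket 3 (Slow page load): agent_id=3 -> matches Wendy
  - ticket 4 (Stale cache): agent_id=4 -> matches Alice
  - ticket 5 (Crash on save): agent_id=5 -> matches Nate
  - ticket 6 (Missing icon): agent_id=NULL, no match -> dropped
So 1 of 6 rows is dropped.

SQL:
SELECT a.title, b.name AS agent
FROM tickets a
INNER JOIN agents b ON a.agent_id = b.id

Result:
title          | agent
---------------+------
Null pointer   | Quinn
Memory leak    | Mia  
Slow page load | Wendy
Stale cache    | Alice
Crash on save  | Nate 


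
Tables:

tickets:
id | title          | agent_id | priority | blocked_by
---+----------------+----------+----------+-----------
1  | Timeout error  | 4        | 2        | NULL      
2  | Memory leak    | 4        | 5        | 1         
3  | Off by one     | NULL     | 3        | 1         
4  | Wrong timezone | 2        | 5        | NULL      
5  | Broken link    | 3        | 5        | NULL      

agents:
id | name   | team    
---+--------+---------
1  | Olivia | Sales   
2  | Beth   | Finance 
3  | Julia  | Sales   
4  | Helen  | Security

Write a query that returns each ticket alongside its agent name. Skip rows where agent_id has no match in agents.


INNER JOIN keeps only tickets rows whose agent_id matches an id in agents. Walk through each ticket:
  - ticket 1 (Timeout error): agent_id=4 -> matches Helen
  - ticket 2 (Memory leak): agent_id=4 -> matches Helen
  - ticket 3 (Off by one): agent_id=NULL, no match -> dropped
  - ticket 4 (Wrong timezone): agent_id=2 -> matches Beth
  - ticket 5 (Broken link): agent_id=3 -> matches Julia
So 1 of 5 rows is dropped.

SQL:
SELECT a.title, b.name AS agent
FROM tickets a
INNER JOIN agents b ON a.agent_id = b.id

Result:
title          | agent
---------------+------
Timeout error  | Helen
Memory leak    | Helen
Wrong timezone | Beth 
Broken link    | Julia


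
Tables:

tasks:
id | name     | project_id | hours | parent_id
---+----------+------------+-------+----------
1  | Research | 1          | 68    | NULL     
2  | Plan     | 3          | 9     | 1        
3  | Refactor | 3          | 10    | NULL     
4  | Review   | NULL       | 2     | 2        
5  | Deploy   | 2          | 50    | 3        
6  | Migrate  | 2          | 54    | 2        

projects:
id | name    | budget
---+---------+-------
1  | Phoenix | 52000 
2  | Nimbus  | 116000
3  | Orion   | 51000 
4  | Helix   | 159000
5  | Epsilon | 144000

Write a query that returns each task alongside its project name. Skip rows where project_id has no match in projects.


INNER JOIN keeps only tasks rows whose project_id matches an id in projects. Walk through each task:
  - task 1 (Research): project_id=1 -> matches Phoenix
  - task 2 (Plan): project_id=3 -> matches Orion
  - task 3 (Refactor): project_id=3 -> matches Orion
  - task 4 (Review): project_id=NULL, no match -> dropped
  - task 5 (Deploy): project_id=2 -> matches Nimbus
  - task 6 (Migrate): project_id=2 -> matches Nimbus
So 1 of 6 rows is dropped.

SQL:
SELECT a.name, b.name AS project
FROM tasks a
INNER JOIN projects b ON a.project_id = b.id

Result:
name     | project
---------+--------
Research | Phoenix
Plan     | Orion  
Refactor | Orion  
Deploy   | Nimbus 
Migrate  | Nimbus 


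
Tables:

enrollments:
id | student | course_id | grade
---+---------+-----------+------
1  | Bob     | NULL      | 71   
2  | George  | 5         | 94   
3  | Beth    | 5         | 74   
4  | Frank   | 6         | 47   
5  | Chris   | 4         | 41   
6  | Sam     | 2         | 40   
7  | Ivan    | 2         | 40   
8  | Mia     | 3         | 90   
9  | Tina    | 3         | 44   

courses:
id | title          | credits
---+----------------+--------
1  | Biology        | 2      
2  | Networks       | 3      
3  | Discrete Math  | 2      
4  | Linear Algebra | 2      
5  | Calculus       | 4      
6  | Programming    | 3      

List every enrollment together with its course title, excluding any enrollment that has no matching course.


INNER JOIN keeps only enrollments rows whose course_id matches an id in courses. Walk through each enrollment:
  - enrollment 1 (Bob): course_id=NULL, no match -> dropped
  - enrollment 2 (George): course_id=5 -> matches Calculus
  - enrollment 3 (Beth): course_id=5 -> matches Calculus
  - enrollment 4 (Frank): course_id=6 -> matches Programming
  - enrollment 5 (Chris): course_id=4 -> matches Linear Algebra
  - enrollment 6 (Sam): course_id=2 -> matches Networks
  - enrollment 7 (Ivan): course_id=2 -> matches Networks
  - enrollment 8 (Mia): course_id=3 -> matches Discrete Math
  - enrollment 9 (Tina): course_id=3 -> matches Discrete Math
So 1 of 9 rows is dropped.

SQL:
SELECT a.student, b.title AS course
FROM enrollments a
INNER JOIN courses b ON a.course_id = b.id

Result:
student | course        
--------+---------------
George  | Calculus      
Beth    | Calculus      
Frank   | Programming   
Chris   | Linear Algebra
Sam     | Networks      
Ivan    | Networks      
Mia     | Discrete Math 
Tina    | Discrete Math 


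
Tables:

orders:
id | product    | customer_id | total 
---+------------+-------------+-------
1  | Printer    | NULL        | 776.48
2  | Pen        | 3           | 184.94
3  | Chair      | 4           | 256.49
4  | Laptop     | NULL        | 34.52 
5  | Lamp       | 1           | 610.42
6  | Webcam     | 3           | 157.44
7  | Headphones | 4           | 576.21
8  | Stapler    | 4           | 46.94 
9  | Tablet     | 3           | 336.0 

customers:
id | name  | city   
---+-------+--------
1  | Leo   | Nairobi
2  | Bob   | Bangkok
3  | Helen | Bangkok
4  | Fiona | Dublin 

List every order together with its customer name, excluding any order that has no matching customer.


INNER JOIN keeps only orders rows whose customer_id matches an id in customers. Walk through each order:
  - order 1 (Printer): customer_id=NULL, no match -> dropped
  - order 2 (Pen): customer_id=3 -> matches Helen
  - order 3 (Chair): customer_id=4 -> matches Fiona
  - order 4 (Laptop): customer_id=NULL, no match -> dropped
  - order 5 (Lamp): customer_id=1 -> matches Leo
  - order 6 (Webcam): customer_id=3 -> matches Helen
  - order 7 (Headphones): customer_id=4 -> matches Fiona
  - order 8 (Stapler): customer_id=4 -> matches Fiona
  - order 9 (Tablet): customer_id=3 -> matches Helen
So 2 of 9 rows are dropped.

SQL:
SELECT a.product, b.name AS customer
FROM orders a
INNER JOIN customers b ON a.customer_id = b.id

Result:
product    | customer
-----------+---------
Pen        | Helen   
Chair      | Fiona   
Lamp       | Leo     
Webcam     | Helen   
Headphones | Fiona   
Stapler    | Fiona   
Tablet     | Helen   


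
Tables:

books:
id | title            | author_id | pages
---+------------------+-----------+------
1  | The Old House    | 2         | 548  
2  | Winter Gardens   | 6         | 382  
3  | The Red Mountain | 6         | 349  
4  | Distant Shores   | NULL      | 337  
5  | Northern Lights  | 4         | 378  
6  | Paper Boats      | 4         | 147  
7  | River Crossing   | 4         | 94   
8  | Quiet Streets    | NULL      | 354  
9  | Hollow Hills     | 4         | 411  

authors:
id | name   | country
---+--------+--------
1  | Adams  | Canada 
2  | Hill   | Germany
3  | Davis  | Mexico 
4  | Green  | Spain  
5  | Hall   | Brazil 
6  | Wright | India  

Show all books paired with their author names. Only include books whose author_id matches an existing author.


INNER JOIN keeps only books rows whose author_id matches an id in authors. Walk through each book:
  - book 1 (The Old House): author_id=2 -> matches Hill
  - book 2 (Winter Gardens): author_id=6 -> matches Wright
  - book 3 (The Red Mountain): author_id=6 -> matches Wright
  - book 4 (Distant Shores): author_id=NULL, no match -> dropped
  - book 5 (Northern Lights): author_id=4 -> matches Green
  - book 6 (Paper Boats): author_id=4 -> matches Green
  - book 7 (River Crossing): author_id=4 -> matches Green
  - book 8 (Quiet Streets): author_id=NULL, no match -> dropped
  - book 9 (Hollow Hills): author_id=4 -> matches Green
So 2 of 9 rows are dropped.

SQL:
SELECT a.title, b.name AS author
FROM books a
INNER JOIN authors b ON a.author_id = b.id

Result:
title            | author
-----------------+-------
The Old House    | Hill  
Winter Gardens   | Wright
The Red Mountain | Wright
Northern Lights  | Green 
Paper Boats      | Green 
River Crossing   | Green 
Hollow Hills     | Green 


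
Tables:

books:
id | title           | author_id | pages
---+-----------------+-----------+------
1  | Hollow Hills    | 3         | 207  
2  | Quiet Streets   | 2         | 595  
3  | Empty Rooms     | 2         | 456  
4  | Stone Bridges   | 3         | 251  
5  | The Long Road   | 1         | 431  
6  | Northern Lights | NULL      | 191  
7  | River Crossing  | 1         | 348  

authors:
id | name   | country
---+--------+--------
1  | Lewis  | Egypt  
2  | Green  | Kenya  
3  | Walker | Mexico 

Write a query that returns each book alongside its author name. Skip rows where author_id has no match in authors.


INNER JOIN keeps only books rows whose author_id matches an id in authors. Walk through each book:
  - book 1 (Hollow Hills): author_id=3 -> matches Walker
  - book 2 (Quiet Streets): author_id=2 -> matches Green
  - book 3 (Empty Rooms): author_id=2 -> matches Green
  - book 4 (Stone Bridges): author_id=3 -> matches Walker
  - book 5 (The Long Road): author_id=1 -> matches Lewis
  - book 6 (Northern Lights): author_id=NULL, no match -> dropped
  - book 7 (River Crossing): author_id=1 -> matches Lewis
So 1 of 7 rows is dropped.

SQL:
SELECT a.title, b.name AS author
FROM books a
INNER JOIN authors b ON a.author_id = b.id

Result:
title          | author
---------------+-------
Hollow Hills   | Walker
Quiet Streets  | Green 
Empty Rooms    | Green 
Stone Bridges  | Walker
The Long Road  | Lewis 
River Crossing | Lewis 


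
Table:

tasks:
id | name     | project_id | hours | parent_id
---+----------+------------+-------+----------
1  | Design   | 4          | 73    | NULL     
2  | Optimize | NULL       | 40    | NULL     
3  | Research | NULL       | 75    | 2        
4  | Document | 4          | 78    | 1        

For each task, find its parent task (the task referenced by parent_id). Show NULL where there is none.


This is a self-join: tasks is joined to a second copy of itself, matching each row's parent_id to another row's id. Use LEFT JOIN so rows with parent_id=NULL are kept.
  - task 1 (Design): parent_id=NULL -> NULL
  - task 2 (Optimize): parent_id=NULL -> NULL
  - task 3 (Research): parent_id=2 -> Optimize
  - task 4 (Document): parent_id=1 -> Design

SQL:
SELECT a.name AS item, b.name AS parent
FROM tasks a
LEFT JOIN tasks b ON a.parent_id = b.id

Result:
item     | parent  
---------+---------
Design   | NULL    
Optimize | NULL    
Research | Optimize
Document | Design  


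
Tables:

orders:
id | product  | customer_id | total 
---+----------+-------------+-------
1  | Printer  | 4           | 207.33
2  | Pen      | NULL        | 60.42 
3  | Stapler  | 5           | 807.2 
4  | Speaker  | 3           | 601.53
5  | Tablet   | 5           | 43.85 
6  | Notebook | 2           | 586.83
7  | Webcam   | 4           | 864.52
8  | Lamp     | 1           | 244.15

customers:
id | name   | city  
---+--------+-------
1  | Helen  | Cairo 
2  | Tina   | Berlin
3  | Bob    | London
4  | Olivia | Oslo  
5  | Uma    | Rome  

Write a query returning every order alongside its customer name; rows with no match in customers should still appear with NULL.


LEFT JOIN keeps every row from orders (the left table); where customer_id has no match in customers, the customer columns become NULL. Walk through each order:
  - order 1 (Printer): customer_id=4 -> matches Olivia
  - order 2 (Pen): customer_id=NULL, no match -> kept with NULL
  - order 3 (Stapler): customer_id=5 -> matches Uma
  - order 4 (Speaker): customer_id=3 -> matches Bob
  - order 5 (Tablet): customer_id=5 -> matches Uma
  - order 6 (Notebook): customer_id=2 -> matches Tina
  - order 7 (Webcam): customer_id=4 -> matches Olivia
  - order 8 (Lamp): customer_id=1 -> matches Helen
All 8 rows appear; 1 has NULL customer.

SQL:
SELECT a.product, b.name AS customer
FROM orders a
LEFT JOIN customers b ON a.customer_id = b.id

Result:
product  | customer
---------+---------
Printer  | Olivia  
Pen      | NULL    
Stapler  | Uma     
Speaker  | Bob     
Tablet   | Uma     
Notebook | Tina    
Webcam   | Olivia  
Lamp     | Helen   


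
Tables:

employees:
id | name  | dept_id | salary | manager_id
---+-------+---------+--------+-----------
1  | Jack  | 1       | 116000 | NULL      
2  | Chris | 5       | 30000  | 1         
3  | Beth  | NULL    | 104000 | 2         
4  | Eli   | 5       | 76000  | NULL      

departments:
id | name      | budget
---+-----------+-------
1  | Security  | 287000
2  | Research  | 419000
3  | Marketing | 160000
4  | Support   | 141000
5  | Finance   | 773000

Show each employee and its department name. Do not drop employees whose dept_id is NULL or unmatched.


LEFT JOIN keeps every row from employees (the left table); where dept_id has no match in departments, the department columns become NULL. Walk through each employee:
  - employee 1 (Jack): dept_id=1 -> matches Security
  - employee 2 (Chris): dept_id=5 -> matches Finance
  - employee 3 (Beth): dept_id=NULL, no match -> kept with NULL
  - employee 4 (Eli): dept_id=5 -> matches Finance
All 4 rows appear; 1 has NULL department.

SQL:
SELECT a.name, b.name AS department
FROM employees a
LEFT JOIN departments b ON a.dept_id = b.id

Result:
name  | department
------+-----------
Jack  | Security  
Chris | Finance   
Beth  | NULL      
Eli   | Finance   


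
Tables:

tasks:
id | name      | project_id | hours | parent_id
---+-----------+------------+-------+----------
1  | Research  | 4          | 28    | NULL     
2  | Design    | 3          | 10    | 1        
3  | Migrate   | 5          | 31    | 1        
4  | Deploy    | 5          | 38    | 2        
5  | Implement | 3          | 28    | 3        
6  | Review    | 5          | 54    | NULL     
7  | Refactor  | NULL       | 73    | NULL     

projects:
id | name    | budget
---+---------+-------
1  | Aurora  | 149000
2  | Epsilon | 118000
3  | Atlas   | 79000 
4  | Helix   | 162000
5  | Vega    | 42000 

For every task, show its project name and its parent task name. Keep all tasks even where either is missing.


Two LEFT JOINs from the same base table tasks: one to projects via project_id, one to tasks itself via parent_id. Both are LEFT so every task is preserved.
Match against projects:
  - task 1 (Research): project_id=4 -> matches Helix
  - task 2 (Design): project_id=3 -> matches Atlas
  - task 3 (Migrate): project_id=5 -> matches Vega
  - task 4 (Deploy): project_id=5 -> matches Vega
  - task 5 (Implement): project_id=3 -> matches Atlas
  - task 6 (Review): project_id=5 -> matches Vega
  - task 7 (Refactor): project_id=NULL, no match -> kept with NULL
Match against tasks (self):
  - task 1 (Research): parent_id=NULL -> NULL
  - task 2 (Design): parent_id=1 -> Research
  - task 3 (Migrate): parent_id=1 -> Research
  - task 4 (Deploy): parent_id=2 -> Design
  - task 5 (Implement): parent_id=3 -> Migrate
  - task 6 (Review): parent_id=NULL -> NULL
  - task 7 (Refactor): parent_id=NULL -> NULL

SQL:
SELECT a.name, b.name AS project, c.name AS parent
FROM tasks a
LEFT JOIN projects b ON a.project_id = b.id
LEFT JOIN tasks c ON a.parent_id = c.id

Result:
name      | project | parent  
----------+---------+---------
Research  | Helix   | NULL    
Design    | Atlas   | Research
Migrate   | Vega    | Research
Deploy    | Vega    | Design  
Implement | Atlas   | Migrate 
Review    | Vega    | NULL    
Refactor  | NULL    | NULL    


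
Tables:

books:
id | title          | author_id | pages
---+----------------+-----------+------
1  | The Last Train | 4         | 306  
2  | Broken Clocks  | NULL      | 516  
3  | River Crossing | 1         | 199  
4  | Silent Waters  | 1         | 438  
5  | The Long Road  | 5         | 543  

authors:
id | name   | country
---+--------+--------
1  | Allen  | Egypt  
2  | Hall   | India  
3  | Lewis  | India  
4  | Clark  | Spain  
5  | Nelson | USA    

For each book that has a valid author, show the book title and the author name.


INNER JOIN keeps only books rows whose author_id matches an id in authors. Walk through each book:
  - book 1 (The Last Train): author_id=4 -> matches Clark
  - book 2 (Broken Clocks): author_id=NULL, no match -> dropped
  - book 3 (River Crossing): author_id=1 -> matches Allen
  - book 4 (Silent Waters): author_id=1 -> matches Allen
  - book 5 (The Long Road): author_id=5 -> matches Nelson
So 1 of 5 rows is dropped.

SQL:
SELECT a.title, b.name AS author
FROM books a
INNER JOIN authors b ON a.author_id = b.id

Result:
title          | author
---------------+-------
The Last Train | Clark 
River Crossing | Allen 
Silent Waters  | Allen 
The Long Road  | Nelson


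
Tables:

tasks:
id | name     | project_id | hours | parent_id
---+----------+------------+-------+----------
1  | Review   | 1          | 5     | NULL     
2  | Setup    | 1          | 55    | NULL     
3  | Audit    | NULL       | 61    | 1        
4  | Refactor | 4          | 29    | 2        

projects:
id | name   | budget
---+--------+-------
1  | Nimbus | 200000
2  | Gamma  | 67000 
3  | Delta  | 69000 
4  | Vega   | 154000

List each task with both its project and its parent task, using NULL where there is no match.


Two LEFT JOINs from the same base table tasks: one to projects via project_id, one to tasks itself via parent_id. Both are LEFT so every task is preserved.
Match against projects:
  - task 1 (Review): project_id=1 -> matches Nimbus
  - task 2 (Setup): project_id=1 -> matches Nimbus
  - task 3 (Audit): project_id=NULL, no match -> kept with NULL
  - task 4 (Refactor): project_id=4 -> matches Vega
Match against tasks (self):
  - task 1 (Review): parent_id=NULL -> NULL
  - task 2 (Setup): parent_id=NULL -> NULL
  - task 3 (Audit): parent_id=1 -> Review
  - task 4 (Refactor): parent_id=2 -> Setup

SQL:
SELECT a.name, b.name AS project, c.name AS parent
FROM tasks a
LEFT JOIN projects b ON a.project_id = b.id
LEFT JOIN tasks c ON a.parent_id = c.id

Result:
name     | project | parent
---------+---------+-------
Review   | Nimbus  | NULL  
Setup    | Nimbus  | NULL  
Audit    | NULL    | Review
Refactor | Vega    | Setup 


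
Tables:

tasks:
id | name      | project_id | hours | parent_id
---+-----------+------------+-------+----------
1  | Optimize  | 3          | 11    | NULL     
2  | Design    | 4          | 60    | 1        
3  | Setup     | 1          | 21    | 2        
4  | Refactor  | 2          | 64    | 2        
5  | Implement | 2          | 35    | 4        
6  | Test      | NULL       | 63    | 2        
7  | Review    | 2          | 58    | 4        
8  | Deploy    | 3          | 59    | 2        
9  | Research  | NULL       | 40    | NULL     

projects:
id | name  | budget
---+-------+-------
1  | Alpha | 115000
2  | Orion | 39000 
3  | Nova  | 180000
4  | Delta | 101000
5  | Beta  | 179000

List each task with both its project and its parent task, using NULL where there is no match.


Two LEFT JOINs from the same base table tasks: one to projects via project_id, one to tasks itself via parent_id. Both are LEFT so every task is preserved.
Match against projects:
  - task 1 (Optimize): project_id=3 -> matches Nova
  - task 2 (Design): project_id=4 -> matches Delta
  - task 3 (Setup): project_id=1 -> matches Alpha
  - task 4 (Refactor): project_id=2 -> matches Orion
  - task 5 (Implement): project_id=2 -> matches Orion
  - task 6 (Test): project_id=NULL, no match -> kept with NULL
  - task 7 (Review): project_id=2 -> matches Orion
  - task 8 (Deploy): project_id=3 -> matches Nova
  - task 9 (Research): project_id=NULL, no match -> kept with NULL
Match against tasks (self):
  - task 1 (Optimize): parent_id=NULL -> NULL
  - task 2 (Design): parent_id=1 -> Optimize
  - task 3 (Setup): parent_id=2 -> Design
  - task 4 (Refactor): parent_id=2 -> Design
  - task 5 (Implement): parent_id=4 -> Refactor
  - task 6 (Test): parent_id=2 -> Design
  - task 7 (Review): parent_id=4 -> Refactor
  - task 8 (Deploy): parent_id=2 -> Design
  - task 9 (Research): parent_id=NULL -> NULL

SQL:
SELECT a.name, b.name AS project, c.name AS parent
FROM tasks a
LEFT JOIN projects b ON a.project_id = b.id
LEFT JOIN tasks c ON a.parent_id = c.id

Result:
name      | project | parent  
----------+---------+---------
Optimize  | Nova    | NULL    
Design    | Delta   | Optimize
Setup     | Alpha   | Design  
Refactor  | Orion   | Design  
Implement | Orion   | Refactor
Test      | NULL    | Design  
Review    | Orion   | Refactor
Deploy    | Nova    | Design  
Research  | NULL    | NULL    


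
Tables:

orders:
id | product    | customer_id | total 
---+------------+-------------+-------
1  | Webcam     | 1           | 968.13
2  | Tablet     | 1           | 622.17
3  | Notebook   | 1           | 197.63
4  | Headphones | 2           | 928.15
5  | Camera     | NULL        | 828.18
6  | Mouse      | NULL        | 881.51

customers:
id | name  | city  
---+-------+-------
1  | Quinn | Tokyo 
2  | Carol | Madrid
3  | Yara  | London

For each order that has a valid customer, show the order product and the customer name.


INNER JOIN keeps only orders rows whose customer_id matches an id in customers. Walk through each order:
  - order 1 (Webcam): customer_id=1 -> matches Quinn
  - order 2 (Tablet): customer_id=1 -> matches Quinn
  - order 3 (Notebook): customer_id=1 -> matches Quinn
  - order 4 (Headphones): customer_id=2 -> matches Carol
  - order 5 (Camera): customer_id=NULL, no match -> dropped
  - order 6 (Mouse): customer_id=NULL, no match -> dropped
So 2 of 6 rows are dropped.

SQL:
SELECT a.product, b.name AS customer
FROM orders a
INNER JOIN customers b ON a.customer_id = b.id

Result:
product    | customer
-----------+---------
Webcam     | Quinn   
Tablet     | Quinn   
Notebook   | Quinn   
Headphones | Carol   


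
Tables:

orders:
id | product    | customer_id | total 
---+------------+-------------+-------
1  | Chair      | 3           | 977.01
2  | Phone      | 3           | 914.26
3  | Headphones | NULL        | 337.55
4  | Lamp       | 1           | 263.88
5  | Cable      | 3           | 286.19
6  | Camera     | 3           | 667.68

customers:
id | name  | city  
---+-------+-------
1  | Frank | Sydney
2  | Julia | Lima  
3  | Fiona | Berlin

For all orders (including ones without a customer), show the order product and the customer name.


LEFT JOIN keeps every row from orders (the left table); where customer_id has no match in customers, the customer columns become NULL. Walk through each order:
  - order 1 (Chair): customer_id=3 -> matches Fiona
  - order 2 (Phone): customer_id=3 -> matches Fiona
  - order 3 (Headphones): customer_id=NULL, no match -> kept with NULL
  - order 4 (Lamp): customer_id=1 -> matches Frank
  - order 5 (Cable): customer_id=3 -> matches Fiona
  - order 6 (Camera): customer_id=3 -> matches Fiona
All 6 rows appear; 1 has NULL customer.

SQL:
SELECT a.product, b.name AS customer
FROM orders a
LEFT JOIN customers b ON a.customer_id = b.id

Result:
product    | customer
-----------+---------
Chair      | Fiona   
Phone      | Fiona   
Headphones | NULL    
Lamp       | Frank   
Cable      | Fiona   
Camera     | Fiona   


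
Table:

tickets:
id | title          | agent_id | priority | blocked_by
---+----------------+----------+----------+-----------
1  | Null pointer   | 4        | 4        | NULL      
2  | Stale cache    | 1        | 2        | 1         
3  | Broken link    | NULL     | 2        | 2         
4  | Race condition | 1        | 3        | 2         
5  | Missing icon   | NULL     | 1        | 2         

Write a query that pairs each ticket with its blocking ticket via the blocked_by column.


This is a self-join: tickets is joined to a second copy of itself, matching each row's blocked_by to another row's id. Use LEFT JOIN so rows with blocked_by=NULL are kept.
  - ticket 1 (Null pointer): blocked_by=NULL -> NULL
  - ticket 2 (Stale cache): blocked_by=1 -> Null pointer
  - ticket 3 (Broken link): blocked_by=2 -> Stale cache
  - ticket 4 (Race condition): blocked_by=2 -> Stale cache
  - ticket 5 (Missing icon): blocked_by=2 -> Stale cache

SQL:
SELECT a.title AS item, b.title AS blocked_by
FROM tickets a
LEFT JOIN tickets b ON a.blocked_by = b.id

Result:
item           | blocked_by  
---------------+-------------
Null pointer   | NULL        
Stale cache    | Null pointer
Broken link    | Stale cache 
Race condition | Stale cache 
Missing icon   | Stale cache 


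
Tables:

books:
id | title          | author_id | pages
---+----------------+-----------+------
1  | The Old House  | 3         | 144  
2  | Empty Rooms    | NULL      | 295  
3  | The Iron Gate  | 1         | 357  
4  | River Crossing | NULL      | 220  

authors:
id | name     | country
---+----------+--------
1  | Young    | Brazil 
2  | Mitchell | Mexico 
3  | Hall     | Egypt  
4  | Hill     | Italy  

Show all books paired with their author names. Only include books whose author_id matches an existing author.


INNER JOIN keeps only books rows whose author_id matches an id in authors. Walk through each book:
  - book 1 (The Old House): author_id=3 -> matches Hall
  - book 2 (Empty Rooms): author_id=NULL, no match -> dropped
  - book 3 (The Iron Gate): author_id=1 -> matches Young
  - book 4 (River Crossing): author_id=NULL, no match -> dropped
So 2 of 4 rows are dropped.

SQL:
SELECT a.title, b.name AS author
FROM books a
INNER JOIN authors b ON a.author_id = b.id

Result:
title         | author
--------------+-------
The Old House | Hall  
The Iron Gate | Young 


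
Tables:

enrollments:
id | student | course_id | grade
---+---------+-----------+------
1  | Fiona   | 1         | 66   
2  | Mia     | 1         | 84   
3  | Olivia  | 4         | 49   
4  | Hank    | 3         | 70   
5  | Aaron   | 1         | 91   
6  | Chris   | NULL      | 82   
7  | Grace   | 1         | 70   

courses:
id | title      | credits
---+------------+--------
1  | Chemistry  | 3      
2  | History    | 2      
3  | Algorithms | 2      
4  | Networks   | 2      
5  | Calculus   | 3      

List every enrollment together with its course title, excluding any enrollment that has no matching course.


INNER JOIN keeps only enrollments rows whose course_id matches an id in courses. Walk through each enrollment:
  - enrollment 1 (Fiona): course_id=1 -> matches Chemistry
  - enrollment 2 (Mia): course_id=1 -> matches Chemistry
  - enrollment 3 (Olivia): course_id=4 -> matches Networks
  - enrollment 4 (Hank): course_id=3 -> matches Algorithms
  - enrollment 5 (Aaron): course_id=1 -> matches Chemistry
  - enrollment 6 (Chris): course_id=NULL, no match -> dropped
  - enrollment 7 (Grace): course_id=1 -> matches Chemistry
So 1 of 7 rows is dropped.

SQL:
SELECT a.student, b.title AS course
FROM enrollments a
INNER JOIN courses b ON a.course_id = b.id

Result:
student | course    
--------+-----------
Fiona   | Chemistry 
Mia     | Chemistry 
Olivia  | Networks  
Hank    | Algorithms
Aaron   | Chemistry 
Grace   | Chemistry 


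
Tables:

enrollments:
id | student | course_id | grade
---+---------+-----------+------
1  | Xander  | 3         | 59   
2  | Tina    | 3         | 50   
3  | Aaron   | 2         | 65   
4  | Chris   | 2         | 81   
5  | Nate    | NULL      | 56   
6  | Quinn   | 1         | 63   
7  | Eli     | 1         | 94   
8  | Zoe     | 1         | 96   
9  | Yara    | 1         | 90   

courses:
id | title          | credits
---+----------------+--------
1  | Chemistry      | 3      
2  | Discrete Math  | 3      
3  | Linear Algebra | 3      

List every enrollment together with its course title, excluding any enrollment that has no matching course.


INNER JOIN keeps only enrollments rows whose course_id matches an id in courses. Walk through each enrollment:
  - enrollment 1 (Xander): course_id=3 -> matches Linear Algebra
  - enrollment 2 (Tina): course_id=3 -> matches Linear Algebra
  - enrollment 3 (Aaron): course_id=2 -> matches Discrete Math
  - enrollment 4 (Chris): course_id=2 -> matches Discrete Math
  - enrollment 5 (Nate): course_id=NULL, no match -> dropped
  - enrollment 6 (Quinn): course_id=1 -> matches Chemistry
  - enrollment 7 (Eli): course_id=1 -> matches Chemistry
  - enrollment 8 (Zoe): course_id=1 -> matches Chemistry
  - enrollment 9 (Yara): course_id=1 -> matches Chemistry
So 1 of 9 rows is dropped.

SQL:
SELECT a.student, b.title AS course
FROM enrollments a
INNER JOIN courses b ON a.course_id = b.id

Result:
student | course        
--------+---------------
Xander  | Linear Algebra
Tina    | Linear Algebra
Aaron   | Discrete Math 
Chris   | Discrete Math 
Quinn   | Chemistry     
Eli     | Chemistry     
Zoe     | Chemistry     
Yara    | Chemistry     


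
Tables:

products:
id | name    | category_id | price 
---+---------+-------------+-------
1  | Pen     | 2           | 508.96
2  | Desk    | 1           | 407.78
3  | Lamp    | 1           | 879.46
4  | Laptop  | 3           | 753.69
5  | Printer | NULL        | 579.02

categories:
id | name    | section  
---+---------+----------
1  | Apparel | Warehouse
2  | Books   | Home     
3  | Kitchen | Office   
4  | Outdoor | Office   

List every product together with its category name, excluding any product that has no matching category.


INNER JOIN keeps only products rows whose category_id matches an id in categories. Walk through each product:
  - product 1 (Pen): category_id=2 -> matches Books
  - product 2 (Desk): category_id=1 -> matches Apparel
  - product 3 (Lamp): category_id=1 -> matches Apparel
  - product 4 (Laptop): category_id=3 -> matches Kitchen
  - product 5 (Printer): category_id=NULL, no match -> dropped
So 1 of 5 rows is dropped.

SQL:
SELECT a.name, b.name AS category
FROM products a
INNER JOIN categories b ON a.category_id = b.id

Result:
name   | category
-------+---------
Pen    | Books   
Desk   | Apparel 
Lamp   | Apparel 
Laptop | Kitchen 


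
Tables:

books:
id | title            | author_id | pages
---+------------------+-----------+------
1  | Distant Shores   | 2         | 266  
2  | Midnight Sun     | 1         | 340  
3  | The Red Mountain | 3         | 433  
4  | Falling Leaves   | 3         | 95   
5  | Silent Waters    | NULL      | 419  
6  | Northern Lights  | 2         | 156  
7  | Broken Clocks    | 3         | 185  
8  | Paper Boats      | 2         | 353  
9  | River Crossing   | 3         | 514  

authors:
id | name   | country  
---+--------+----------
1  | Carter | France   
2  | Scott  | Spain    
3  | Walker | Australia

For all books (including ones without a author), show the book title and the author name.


LEFT JOIN keeps every row from books (the left table); where author_id has no match in authors, the author columns become NULL. Walk through each book:
  - book 1 (Distant Shores): author_id=2 -> matches Scott
  - book 2 (Midnight Sun): author_id=1 -> matches Carter
  - book 3 (The Red Mountain): author_id=3 -> matches Walker
  - book 4 (Falling Leaves): author_id=3 -> matches Walker
  - book 5 (Silent Waters): author_id=NULL, no match -> kept with NULL
  - book 6 (Northern Lights): author_id=2 -> matches Scott
  - book 7 (Broken Clocks): author_id=3 -> matches Walker
  - book 8 (Paper Boats): author_id=2 -> matches Scott
  - book 9 (River Crossing): author_id=3 -> matches Walker
All 9 rows appear; 1 has NULL author.

SQL:
SELECT a.title, b.name AS author
FROM books a
LEFT JOIN authors b ON a.author_id = b.id

Result:
title            | author
-----------------+-------
Distant Shores   | Scott 
Midnight Sun     | Carter
The Red Mountain | Walker
Falling Leaves   | Walker
Silent Waters    | NULL  
Northern Lights  | Scott 
Broken Clocks    | Walker
Paper Boats      | Scott 
River Crossing   | Walker


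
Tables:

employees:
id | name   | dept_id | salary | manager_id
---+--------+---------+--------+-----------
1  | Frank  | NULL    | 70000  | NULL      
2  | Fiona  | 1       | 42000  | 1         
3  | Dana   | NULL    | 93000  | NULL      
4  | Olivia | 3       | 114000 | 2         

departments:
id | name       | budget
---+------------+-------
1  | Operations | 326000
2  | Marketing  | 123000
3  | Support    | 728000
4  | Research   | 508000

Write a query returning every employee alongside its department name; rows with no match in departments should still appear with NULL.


LEFT JOIN keeps every row from employees (the left table); where dept_id has no match in departments, the department columns become NULL. Walk through each employee:
  - employee 1 (Frank): dept_id=NULL, no match -> kept with NULL
  - employee 2 (Fiona): dept_id=1 -> matches Operations
  - employee 3 (Dana): dept_id=NULL, no match -> kept with NULL
  - employee 4 (Olivia): dept_id=3 -> matches Support
All 4 rows appear; 2 have NULL department.

SQL:
SELECT a.name, b.name AS department
FROM employees a
LEFT JOIN departments b ON a.dept_id = b.id

Result:
name   | department
-------+-----------
Frank  | NULL      
Fiona  | Operations
Dana   | NULL      
Olivia | Support   


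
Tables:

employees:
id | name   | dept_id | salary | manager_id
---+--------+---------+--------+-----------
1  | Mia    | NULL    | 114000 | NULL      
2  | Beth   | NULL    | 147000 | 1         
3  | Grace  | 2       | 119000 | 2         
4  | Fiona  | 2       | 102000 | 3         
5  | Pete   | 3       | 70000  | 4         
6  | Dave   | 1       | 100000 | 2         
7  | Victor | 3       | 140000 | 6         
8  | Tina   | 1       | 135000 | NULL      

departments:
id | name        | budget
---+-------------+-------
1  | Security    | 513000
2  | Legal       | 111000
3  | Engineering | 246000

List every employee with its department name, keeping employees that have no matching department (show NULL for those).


LEFT JOIN keeps every row from employees (the left table); where dept_id has no match in departments, the department columns become NULL. Walk through each employee:
  - employee 1 (Mia): dept_id=NULL, no match -> kept with NULL
  - employee 2 (Beth): dept_id=NULL, no match -> kept with NULL
  - employee 3 (Grace): dept_id=2 -> matches Legal
  - employee 4 (Fiona): dept_id=2 -> matches Legal
  - employee 5 (Pete): dept_id=3 -> matches Engineering
  - employee 6 (Dave): dept_id=1 -> matches Security
  - employee 7 (Victor): dept_id=3 -> matches Engineering
  - employee 8 (Tina): dept_id=1 -> matches Security
All 8 rows appear; 2 have NULL department.

SQL:
SELECT a.name, b.name AS department
FROM employees a
LEFT JOIN departments b ON a.dept_id = b.id

Result:
name   | department 
-------+------------
Mia    | NULL       
Beth   | NULL       
Grace  | Legal      
Fiona  | Legal      
Pete   | Engineering
Dave   | Security   
Victor | Engineering
Tina   | Security   


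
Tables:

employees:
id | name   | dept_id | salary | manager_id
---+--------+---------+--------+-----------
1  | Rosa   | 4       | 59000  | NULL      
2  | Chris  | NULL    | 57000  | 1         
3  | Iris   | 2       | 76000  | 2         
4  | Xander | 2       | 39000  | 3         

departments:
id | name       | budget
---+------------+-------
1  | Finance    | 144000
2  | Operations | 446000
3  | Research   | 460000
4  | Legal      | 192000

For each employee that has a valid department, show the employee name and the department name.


INNER JOIN keeps only employees rows whose dept_id matches an id in departments. Walk through each employee:
  - employee 1 (Rosa): dept_id=4 -> matches Legal
  - employee 2 (Chris): dept_id=NULL, no match -> dropped
  - employee 3 (Iris): dept_id=2 -> matches Operations
  - employee 4 (Xander): dept_id=2 -> matches Operations
So 1 of 4 rows is dropped.

SQL:
SELECT a.name, b.name AS department
FROM employees a
INNER JOIN departments b ON a.dept_id = b.id

Result:
name   | department
-------+-----------
Rosa   | Legal     
Iris   | Operations
Xander | Operations


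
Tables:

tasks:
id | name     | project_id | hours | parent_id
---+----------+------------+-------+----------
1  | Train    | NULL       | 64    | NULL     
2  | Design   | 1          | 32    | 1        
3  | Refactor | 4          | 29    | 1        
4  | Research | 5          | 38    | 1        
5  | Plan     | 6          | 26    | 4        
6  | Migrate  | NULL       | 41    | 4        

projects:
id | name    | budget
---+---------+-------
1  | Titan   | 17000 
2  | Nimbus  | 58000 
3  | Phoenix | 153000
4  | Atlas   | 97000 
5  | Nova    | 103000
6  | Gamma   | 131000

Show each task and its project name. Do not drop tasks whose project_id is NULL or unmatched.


LEFT JOIN keeps every row from tasks (the left table); where project_id has no match in projects, the project columns become NULL. Walk through each task:
  - task 1 (Train): project_id=NULL, no match -> kept with NULL
  - task 2 (Design): project_id=1 -> matches Titan
  - task 3 (Refactor): project_id=4 -> matches Atlas
  - task 4 (Research): project_id=5 -> matches Nova
  - task 5 (Plan): project_id=6 -> matches Gamma
  - task 6 (Migrate): project_id=NULL, no match -> kept with NULL
All 6 rows appear; 2 have NULL project.

SQL:
SELECT a.name, b.name AS project
FROM tasks a
LEFT JOIN projects b ON a.project_id = b.id

Result:
name     | project
---------+--------
Train    | NULL   
Design   | Titan  
Refactor | Atlas  
Research | Nova   
Plan     | Gamma  
Migrate  | NULL   


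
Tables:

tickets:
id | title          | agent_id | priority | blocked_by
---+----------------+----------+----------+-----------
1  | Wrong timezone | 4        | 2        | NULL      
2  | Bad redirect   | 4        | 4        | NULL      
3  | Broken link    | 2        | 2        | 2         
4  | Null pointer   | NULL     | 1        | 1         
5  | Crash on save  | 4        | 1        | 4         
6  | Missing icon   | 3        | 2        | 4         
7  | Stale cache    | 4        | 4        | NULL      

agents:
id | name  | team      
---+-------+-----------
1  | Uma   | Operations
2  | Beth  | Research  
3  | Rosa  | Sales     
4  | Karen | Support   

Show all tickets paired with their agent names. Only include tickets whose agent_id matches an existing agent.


INNER JOIN keeps only tickets rows whose agent_id matches an id in agents. Walk through each ticket:
  - ticket 1 (Wrong timezone): agent_id=4 -> matches Karen
  - ticket 2 (Bad redirect): agent_id=4 -> matches Karen
  - ticket 3 (Broken link): agent_id=2 -> matches Beth
  - ticket 4 (Null pointer): agent_id=NULL, no match -> dropped
  - ticket 5 (Crash on save): agent_id=4 -> matches Karen
  - ticket 6 (Missing icon): agent_id=3 -> matches Rosa
  - ticket 7 (Stale cache): agent_id=4 -> matches Karen
So 1 of 7 rows is dropped.

SQL:
SELECT a.title, b.name AS agent
FROM tickets a
INNER JOIN agents b ON a.agent_id = b.id

Result:
title          | agent
---------------+------
Wrong timezone | Karen
Bad redirect   | Karen
Broken link    | Beth 
Crash on save  | Karen
Missing icon   | Rosa 
Stale cache    | Karen


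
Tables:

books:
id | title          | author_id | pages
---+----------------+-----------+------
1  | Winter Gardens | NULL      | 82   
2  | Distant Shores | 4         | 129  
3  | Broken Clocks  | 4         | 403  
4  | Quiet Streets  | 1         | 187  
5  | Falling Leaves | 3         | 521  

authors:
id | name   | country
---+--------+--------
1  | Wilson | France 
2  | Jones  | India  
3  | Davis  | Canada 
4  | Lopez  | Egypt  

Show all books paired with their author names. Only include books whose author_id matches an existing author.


INNER JOIN keeps only books rows whose author_id matches an id in authors. Walk through each book:
  - book 1 (Winter Gardens): author_id=NULL, no match -> dropped
  - book 2 (Distant Shores): author_id=4 -> matches Lopez
  - book 3 (Broken Clocks): author_id=4 -> matches Lopez
  - book 4 (Quiet Streets): author_id=1 -> matches Wilson
  - book 5 (Falling Leaves): author_id=3 -> matches Davis
So 1 of 5 rows is dropped.

SQL:
SELECT a.title, b.name AS author
FROM books a
INNER JOIN authors b ON a.author_id = b.id

Result:
title          | author
---------------+-------
Distant Shores | Lopez 
Broken Clocks  | Lopez 
Quiet Streets  | Wilson
Falling Leaves | Davis 
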